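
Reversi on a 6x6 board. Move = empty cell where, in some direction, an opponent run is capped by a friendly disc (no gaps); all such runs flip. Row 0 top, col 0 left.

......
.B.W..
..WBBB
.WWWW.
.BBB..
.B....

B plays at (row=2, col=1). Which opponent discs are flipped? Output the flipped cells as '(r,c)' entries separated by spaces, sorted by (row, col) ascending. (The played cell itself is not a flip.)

Answer: (2,2) (3,1) (3,2)

Derivation:
Dir NW: first cell '.' (not opp) -> no flip
Dir N: first cell 'B' (not opp) -> no flip
Dir NE: first cell '.' (not opp) -> no flip
Dir W: first cell '.' (not opp) -> no flip
Dir E: opp run (2,2) capped by B -> flip
Dir SW: first cell '.' (not opp) -> no flip
Dir S: opp run (3,1) capped by B -> flip
Dir SE: opp run (3,2) capped by B -> flip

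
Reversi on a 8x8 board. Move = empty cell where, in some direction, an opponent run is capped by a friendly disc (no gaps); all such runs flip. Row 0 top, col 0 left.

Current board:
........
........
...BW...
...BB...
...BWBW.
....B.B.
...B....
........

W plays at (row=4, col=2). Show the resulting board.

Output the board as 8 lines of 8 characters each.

Place W at (4,2); scan 8 dirs for brackets.
Dir NW: first cell '.' (not opp) -> no flip
Dir N: first cell '.' (not opp) -> no flip
Dir NE: opp run (3,3) capped by W -> flip
Dir W: first cell '.' (not opp) -> no flip
Dir E: opp run (4,3) capped by W -> flip
Dir SW: first cell '.' (not opp) -> no flip
Dir S: first cell '.' (not opp) -> no flip
Dir SE: first cell '.' (not opp) -> no flip
All flips: (3,3) (4,3)

Answer: ........
........
...BW...
...WB...
..WWWBW.
....B.B.
...B....
........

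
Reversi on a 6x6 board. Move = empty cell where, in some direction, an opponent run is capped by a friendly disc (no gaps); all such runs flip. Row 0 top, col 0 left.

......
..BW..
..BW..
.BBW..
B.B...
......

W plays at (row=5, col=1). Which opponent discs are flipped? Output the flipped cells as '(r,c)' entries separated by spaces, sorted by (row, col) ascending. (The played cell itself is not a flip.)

Dir NW: opp run (4,0), next=edge -> no flip
Dir N: first cell '.' (not opp) -> no flip
Dir NE: opp run (4,2) capped by W -> flip
Dir W: first cell '.' (not opp) -> no flip
Dir E: first cell '.' (not opp) -> no flip
Dir SW: edge -> no flip
Dir S: edge -> no flip
Dir SE: edge -> no flip

Answer: (4,2)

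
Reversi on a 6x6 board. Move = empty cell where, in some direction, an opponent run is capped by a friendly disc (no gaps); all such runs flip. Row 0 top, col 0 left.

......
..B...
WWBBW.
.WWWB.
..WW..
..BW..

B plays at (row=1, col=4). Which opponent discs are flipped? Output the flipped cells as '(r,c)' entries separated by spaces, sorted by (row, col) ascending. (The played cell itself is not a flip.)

Answer: (2,4)

Derivation:
Dir NW: first cell '.' (not opp) -> no flip
Dir N: first cell '.' (not opp) -> no flip
Dir NE: first cell '.' (not opp) -> no flip
Dir W: first cell '.' (not opp) -> no flip
Dir E: first cell '.' (not opp) -> no flip
Dir SW: first cell 'B' (not opp) -> no flip
Dir S: opp run (2,4) capped by B -> flip
Dir SE: first cell '.' (not opp) -> no flip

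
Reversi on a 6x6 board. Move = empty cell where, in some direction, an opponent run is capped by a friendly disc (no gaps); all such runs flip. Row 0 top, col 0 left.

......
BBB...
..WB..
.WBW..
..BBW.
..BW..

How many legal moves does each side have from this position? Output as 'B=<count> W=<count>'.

Answer: B=8 W=6

Derivation:
-- B to move --
(1,3): no bracket -> illegal
(2,0): flips 1 -> legal
(2,1): flips 1 -> legal
(2,4): flips 1 -> legal
(3,0): flips 1 -> legal
(3,4): flips 1 -> legal
(3,5): no bracket -> illegal
(4,0): no bracket -> illegal
(4,1): no bracket -> illegal
(4,5): flips 1 -> legal
(5,4): flips 1 -> legal
(5,5): flips 3 -> legal
B mobility = 8
-- W to move --
(0,0): flips 1 -> legal
(0,1): no bracket -> illegal
(0,2): flips 1 -> legal
(0,3): no bracket -> illegal
(1,3): flips 1 -> legal
(1,4): no bracket -> illegal
(2,0): no bracket -> illegal
(2,1): no bracket -> illegal
(2,4): flips 1 -> legal
(3,4): no bracket -> illegal
(4,1): flips 2 -> legal
(5,1): flips 2 -> legal
(5,4): no bracket -> illegal
W mobility = 6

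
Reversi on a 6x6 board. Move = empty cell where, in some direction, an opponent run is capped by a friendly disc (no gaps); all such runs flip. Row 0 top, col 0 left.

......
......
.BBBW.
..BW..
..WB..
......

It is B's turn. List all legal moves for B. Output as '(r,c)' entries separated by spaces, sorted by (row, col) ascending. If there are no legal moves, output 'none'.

(1,3): no bracket -> illegal
(1,4): no bracket -> illegal
(1,5): no bracket -> illegal
(2,5): flips 1 -> legal
(3,1): no bracket -> illegal
(3,4): flips 1 -> legal
(3,5): no bracket -> illegal
(4,1): flips 1 -> legal
(4,4): flips 1 -> legal
(5,1): no bracket -> illegal
(5,2): flips 1 -> legal
(5,3): no bracket -> illegal

Answer: (2,5) (3,4) (4,1) (4,4) (5,2)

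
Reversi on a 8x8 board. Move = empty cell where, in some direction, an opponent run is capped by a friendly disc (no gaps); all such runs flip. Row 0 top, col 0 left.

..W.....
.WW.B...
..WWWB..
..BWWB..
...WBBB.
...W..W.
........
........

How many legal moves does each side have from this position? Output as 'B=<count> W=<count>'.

-- B to move --
(0,0): flips 3 -> legal
(0,1): flips 3 -> legal
(0,3): no bracket -> illegal
(1,0): no bracket -> illegal
(1,3): flips 1 -> legal
(1,5): no bracket -> illegal
(2,0): no bracket -> illegal
(2,1): flips 3 -> legal
(3,1): no bracket -> illegal
(4,2): flips 1 -> legal
(4,7): no bracket -> illegal
(5,2): flips 2 -> legal
(5,4): flips 1 -> legal
(5,5): no bracket -> illegal
(5,7): no bracket -> illegal
(6,2): flips 1 -> legal
(6,3): no bracket -> illegal
(6,4): no bracket -> illegal
(6,5): no bracket -> illegal
(6,6): flips 1 -> legal
(6,7): flips 1 -> legal
B mobility = 10
-- W to move --
(0,3): no bracket -> illegal
(0,4): flips 1 -> legal
(0,5): flips 1 -> legal
(1,3): no bracket -> illegal
(1,5): no bracket -> illegal
(1,6): flips 1 -> legal
(2,1): flips 1 -> legal
(2,6): flips 3 -> legal
(3,1): flips 1 -> legal
(3,6): flips 2 -> legal
(3,7): no bracket -> illegal
(4,1): flips 1 -> legal
(4,2): flips 1 -> legal
(4,7): flips 3 -> legal
(5,4): flips 1 -> legal
(5,5): flips 1 -> legal
(5,7): flips 2 -> legal
W mobility = 13

Answer: B=10 W=13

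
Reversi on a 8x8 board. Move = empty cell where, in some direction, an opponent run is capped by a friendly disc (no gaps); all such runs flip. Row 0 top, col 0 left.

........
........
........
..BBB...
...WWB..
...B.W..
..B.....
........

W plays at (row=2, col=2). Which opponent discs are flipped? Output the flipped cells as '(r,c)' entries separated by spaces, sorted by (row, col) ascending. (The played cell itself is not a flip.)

Answer: (3,3)

Derivation:
Dir NW: first cell '.' (not opp) -> no flip
Dir N: first cell '.' (not opp) -> no flip
Dir NE: first cell '.' (not opp) -> no flip
Dir W: first cell '.' (not opp) -> no flip
Dir E: first cell '.' (not opp) -> no flip
Dir SW: first cell '.' (not opp) -> no flip
Dir S: opp run (3,2), next='.' -> no flip
Dir SE: opp run (3,3) capped by W -> flip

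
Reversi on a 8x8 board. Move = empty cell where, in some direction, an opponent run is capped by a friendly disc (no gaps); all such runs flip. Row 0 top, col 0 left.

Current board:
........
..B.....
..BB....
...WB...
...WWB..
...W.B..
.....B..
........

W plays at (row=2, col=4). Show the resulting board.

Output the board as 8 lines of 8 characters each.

Answer: ........
..B.....
..BBW...
...WW...
...WWB..
...W.B..
.....B..
........

Derivation:
Place W at (2,4); scan 8 dirs for brackets.
Dir NW: first cell '.' (not opp) -> no flip
Dir N: first cell '.' (not opp) -> no flip
Dir NE: first cell '.' (not opp) -> no flip
Dir W: opp run (2,3) (2,2), next='.' -> no flip
Dir E: first cell '.' (not opp) -> no flip
Dir SW: first cell 'W' (not opp) -> no flip
Dir S: opp run (3,4) capped by W -> flip
Dir SE: first cell '.' (not opp) -> no flip
All flips: (3,4)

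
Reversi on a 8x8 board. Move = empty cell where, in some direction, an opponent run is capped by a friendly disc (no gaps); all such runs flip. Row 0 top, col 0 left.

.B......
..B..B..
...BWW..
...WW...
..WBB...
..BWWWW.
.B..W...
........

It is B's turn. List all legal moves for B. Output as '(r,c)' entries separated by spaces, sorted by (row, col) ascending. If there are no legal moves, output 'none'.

Answer: (1,4) (1,6) (2,2) (2,6) (3,2) (3,5) (4,1) (4,5) (5,1) (5,7) (6,2) (6,3) (6,5) (6,6) (7,4)

Derivation:
(1,3): no bracket -> illegal
(1,4): flips 2 -> legal
(1,6): flips 2 -> legal
(2,2): flips 1 -> legal
(2,6): flips 2 -> legal
(3,1): no bracket -> illegal
(3,2): flips 1 -> legal
(3,5): flips 1 -> legal
(3,6): no bracket -> illegal
(4,1): flips 1 -> legal
(4,5): flips 1 -> legal
(4,6): no bracket -> illegal
(4,7): no bracket -> illegal
(5,1): flips 3 -> legal
(5,7): flips 4 -> legal
(6,2): flips 1 -> legal
(6,3): flips 1 -> legal
(6,5): flips 1 -> legal
(6,6): flips 1 -> legal
(6,7): no bracket -> illegal
(7,3): no bracket -> illegal
(7,4): flips 2 -> legal
(7,5): no bracket -> illegal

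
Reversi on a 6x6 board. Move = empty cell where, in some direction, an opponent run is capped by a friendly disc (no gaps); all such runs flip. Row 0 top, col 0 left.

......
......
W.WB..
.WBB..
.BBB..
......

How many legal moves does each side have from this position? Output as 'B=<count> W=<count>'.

Answer: B=4 W=6

Derivation:
-- B to move --
(1,0): no bracket -> illegal
(1,1): flips 1 -> legal
(1,2): flips 1 -> legal
(1,3): no bracket -> illegal
(2,1): flips 2 -> legal
(3,0): flips 1 -> legal
(4,0): no bracket -> illegal
B mobility = 4
-- W to move --
(1,2): no bracket -> illegal
(1,3): no bracket -> illegal
(1,4): no bracket -> illegal
(2,1): no bracket -> illegal
(2,4): flips 1 -> legal
(3,0): no bracket -> illegal
(3,4): flips 2 -> legal
(4,0): no bracket -> illegal
(4,4): flips 1 -> legal
(5,0): no bracket -> illegal
(5,1): flips 1 -> legal
(5,2): flips 2 -> legal
(5,3): flips 1 -> legal
(5,4): no bracket -> illegal
W mobility = 6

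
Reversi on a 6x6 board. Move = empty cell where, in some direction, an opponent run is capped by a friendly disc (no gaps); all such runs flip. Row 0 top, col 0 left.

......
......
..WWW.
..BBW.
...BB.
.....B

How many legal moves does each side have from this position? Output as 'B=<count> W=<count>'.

Answer: B=7 W=6

Derivation:
-- B to move --
(1,1): flips 1 -> legal
(1,2): flips 1 -> legal
(1,3): flips 1 -> legal
(1,4): flips 3 -> legal
(1,5): flips 1 -> legal
(2,1): no bracket -> illegal
(2,5): flips 1 -> legal
(3,1): no bracket -> illegal
(3,5): flips 1 -> legal
(4,5): no bracket -> illegal
B mobility = 7
-- W to move --
(2,1): no bracket -> illegal
(3,1): flips 2 -> legal
(3,5): no bracket -> illegal
(4,1): flips 1 -> legal
(4,2): flips 2 -> legal
(4,5): no bracket -> illegal
(5,2): flips 1 -> legal
(5,3): flips 2 -> legal
(5,4): flips 1 -> legal
W mobility = 6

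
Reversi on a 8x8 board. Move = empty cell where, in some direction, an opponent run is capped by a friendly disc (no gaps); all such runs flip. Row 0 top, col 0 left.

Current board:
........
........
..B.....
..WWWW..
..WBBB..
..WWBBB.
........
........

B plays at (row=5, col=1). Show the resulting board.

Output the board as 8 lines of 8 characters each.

Answer: ........
........
..B.....
..WWWW..
..WBBB..
.BBBBBB.
........
........

Derivation:
Place B at (5,1); scan 8 dirs for brackets.
Dir NW: first cell '.' (not opp) -> no flip
Dir N: first cell '.' (not opp) -> no flip
Dir NE: opp run (4,2) (3,3), next='.' -> no flip
Dir W: first cell '.' (not opp) -> no flip
Dir E: opp run (5,2) (5,3) capped by B -> flip
Dir SW: first cell '.' (not opp) -> no flip
Dir S: first cell '.' (not opp) -> no flip
Dir SE: first cell '.' (not opp) -> no flip
All flips: (5,2) (5,3)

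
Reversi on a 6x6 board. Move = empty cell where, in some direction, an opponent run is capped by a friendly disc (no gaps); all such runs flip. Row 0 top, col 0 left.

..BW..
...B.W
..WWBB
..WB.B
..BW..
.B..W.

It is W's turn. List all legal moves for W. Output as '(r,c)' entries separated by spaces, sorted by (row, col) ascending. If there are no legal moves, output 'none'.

Answer: (0,1) (0,4) (3,4) (4,1) (4,4) (4,5) (5,2)

Derivation:
(0,1): flips 1 -> legal
(0,4): flips 1 -> legal
(1,1): no bracket -> illegal
(1,2): no bracket -> illegal
(1,4): no bracket -> illegal
(3,1): no bracket -> illegal
(3,4): flips 1 -> legal
(4,0): no bracket -> illegal
(4,1): flips 1 -> legal
(4,4): flips 1 -> legal
(4,5): flips 2 -> legal
(5,0): no bracket -> illegal
(5,2): flips 1 -> legal
(5,3): no bracket -> illegal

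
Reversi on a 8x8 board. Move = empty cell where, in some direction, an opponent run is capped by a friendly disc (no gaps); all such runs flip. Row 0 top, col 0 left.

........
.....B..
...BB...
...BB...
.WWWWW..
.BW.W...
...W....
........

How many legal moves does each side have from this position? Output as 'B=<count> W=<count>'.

Answer: B=6 W=9

Derivation:
-- B to move --
(3,0): no bracket -> illegal
(3,1): flips 1 -> legal
(3,2): no bracket -> illegal
(3,5): no bracket -> illegal
(3,6): no bracket -> illegal
(4,0): no bracket -> illegal
(4,6): no bracket -> illegal
(5,0): no bracket -> illegal
(5,3): flips 2 -> legal
(5,5): flips 1 -> legal
(5,6): flips 1 -> legal
(6,1): flips 2 -> legal
(6,2): no bracket -> illegal
(6,4): flips 2 -> legal
(6,5): no bracket -> illegal
(7,2): no bracket -> illegal
(7,3): no bracket -> illegal
(7,4): no bracket -> illegal
B mobility = 6
-- W to move --
(0,4): no bracket -> illegal
(0,5): no bracket -> illegal
(0,6): flips 3 -> legal
(1,2): flips 2 -> legal
(1,3): flips 2 -> legal
(1,4): flips 2 -> legal
(1,6): no bracket -> illegal
(2,2): flips 1 -> legal
(2,5): flips 1 -> legal
(2,6): no bracket -> illegal
(3,2): no bracket -> illegal
(3,5): no bracket -> illegal
(4,0): no bracket -> illegal
(5,0): flips 1 -> legal
(6,0): flips 1 -> legal
(6,1): flips 1 -> legal
(6,2): no bracket -> illegal
W mobility = 9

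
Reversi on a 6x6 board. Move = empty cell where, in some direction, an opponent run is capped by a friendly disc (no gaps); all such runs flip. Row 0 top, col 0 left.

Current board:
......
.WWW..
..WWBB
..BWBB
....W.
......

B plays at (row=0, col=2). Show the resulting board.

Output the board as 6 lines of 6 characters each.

Place B at (0,2); scan 8 dirs for brackets.
Dir NW: edge -> no flip
Dir N: edge -> no flip
Dir NE: edge -> no flip
Dir W: first cell '.' (not opp) -> no flip
Dir E: first cell '.' (not opp) -> no flip
Dir SW: opp run (1,1), next='.' -> no flip
Dir S: opp run (1,2) (2,2) capped by B -> flip
Dir SE: opp run (1,3) capped by B -> flip
All flips: (1,2) (1,3) (2,2)

Answer: ..B...
.WBB..
..BWBB
..BWBB
....W.
......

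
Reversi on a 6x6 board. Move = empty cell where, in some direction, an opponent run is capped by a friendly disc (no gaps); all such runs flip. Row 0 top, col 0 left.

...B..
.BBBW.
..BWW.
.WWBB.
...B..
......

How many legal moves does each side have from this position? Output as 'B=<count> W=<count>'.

Answer: B=8 W=11

Derivation:
-- B to move --
(0,4): flips 2 -> legal
(0,5): no bracket -> illegal
(1,5): flips 2 -> legal
(2,0): no bracket -> illegal
(2,1): flips 1 -> legal
(2,5): flips 3 -> legal
(3,0): flips 2 -> legal
(3,5): flips 1 -> legal
(4,0): flips 1 -> legal
(4,1): no bracket -> illegal
(4,2): flips 1 -> legal
B mobility = 8
-- W to move --
(0,0): no bracket -> illegal
(0,1): flips 1 -> legal
(0,2): flips 3 -> legal
(0,4): flips 2 -> legal
(1,0): flips 3 -> legal
(2,0): no bracket -> illegal
(2,1): flips 1 -> legal
(2,5): no bracket -> illegal
(3,5): flips 2 -> legal
(4,2): flips 1 -> legal
(4,4): flips 1 -> legal
(4,5): flips 1 -> legal
(5,2): no bracket -> illegal
(5,3): flips 2 -> legal
(5,4): flips 1 -> legal
W mobility = 11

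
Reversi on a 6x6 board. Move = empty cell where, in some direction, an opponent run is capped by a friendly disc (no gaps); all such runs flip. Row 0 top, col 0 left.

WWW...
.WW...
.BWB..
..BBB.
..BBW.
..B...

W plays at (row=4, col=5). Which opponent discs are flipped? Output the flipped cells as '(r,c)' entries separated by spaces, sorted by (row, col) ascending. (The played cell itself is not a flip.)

Dir NW: opp run (3,4) (2,3) capped by W -> flip
Dir N: first cell '.' (not opp) -> no flip
Dir NE: edge -> no flip
Dir W: first cell 'W' (not opp) -> no flip
Dir E: edge -> no flip
Dir SW: first cell '.' (not opp) -> no flip
Dir S: first cell '.' (not opp) -> no flip
Dir SE: edge -> no flip

Answer: (2,3) (3,4)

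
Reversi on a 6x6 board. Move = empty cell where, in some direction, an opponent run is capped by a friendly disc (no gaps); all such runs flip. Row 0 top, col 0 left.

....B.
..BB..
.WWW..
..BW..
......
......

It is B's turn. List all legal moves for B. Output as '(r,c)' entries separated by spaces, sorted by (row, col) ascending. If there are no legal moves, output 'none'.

Answer: (1,0) (1,4) (3,0) (3,1) (3,4) (4,3)

Derivation:
(1,0): flips 1 -> legal
(1,1): no bracket -> illegal
(1,4): flips 1 -> legal
(2,0): no bracket -> illegal
(2,4): no bracket -> illegal
(3,0): flips 1 -> legal
(3,1): flips 1 -> legal
(3,4): flips 2 -> legal
(4,2): no bracket -> illegal
(4,3): flips 2 -> legal
(4,4): no bracket -> illegal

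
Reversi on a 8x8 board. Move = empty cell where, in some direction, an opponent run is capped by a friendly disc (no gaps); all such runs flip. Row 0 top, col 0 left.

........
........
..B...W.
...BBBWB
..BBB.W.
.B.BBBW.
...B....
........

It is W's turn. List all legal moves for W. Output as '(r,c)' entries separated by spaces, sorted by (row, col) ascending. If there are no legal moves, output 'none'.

(1,1): no bracket -> illegal
(1,2): no bracket -> illegal
(1,3): no bracket -> illegal
(2,1): no bracket -> illegal
(2,3): no bracket -> illegal
(2,4): flips 1 -> legal
(2,5): no bracket -> illegal
(2,7): no bracket -> illegal
(3,1): no bracket -> illegal
(3,2): flips 3 -> legal
(4,0): no bracket -> illegal
(4,1): no bracket -> illegal
(4,5): no bracket -> illegal
(4,7): no bracket -> illegal
(5,0): no bracket -> illegal
(5,2): flips 3 -> legal
(6,0): no bracket -> illegal
(6,1): no bracket -> illegal
(6,2): flips 3 -> legal
(6,4): flips 1 -> legal
(6,5): no bracket -> illegal
(6,6): no bracket -> illegal
(7,2): no bracket -> illegal
(7,3): no bracket -> illegal
(7,4): no bracket -> illegal

Answer: (2,4) (3,2) (5,2) (6,2) (6,4)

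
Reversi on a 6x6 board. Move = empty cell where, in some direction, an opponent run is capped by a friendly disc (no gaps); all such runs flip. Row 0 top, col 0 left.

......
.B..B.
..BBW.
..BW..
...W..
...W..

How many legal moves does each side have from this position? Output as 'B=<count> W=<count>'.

Answer: B=4 W=5

Derivation:
-- B to move --
(1,3): no bracket -> illegal
(1,5): no bracket -> illegal
(2,5): flips 1 -> legal
(3,4): flips 2 -> legal
(3,5): no bracket -> illegal
(4,2): no bracket -> illegal
(4,4): flips 1 -> legal
(5,2): no bracket -> illegal
(5,4): flips 1 -> legal
B mobility = 4
-- W to move --
(0,0): flips 2 -> legal
(0,1): no bracket -> illegal
(0,2): no bracket -> illegal
(0,3): no bracket -> illegal
(0,4): flips 1 -> legal
(0,5): no bracket -> illegal
(1,0): no bracket -> illegal
(1,2): no bracket -> illegal
(1,3): flips 1 -> legal
(1,5): no bracket -> illegal
(2,0): no bracket -> illegal
(2,1): flips 3 -> legal
(2,5): no bracket -> illegal
(3,1): flips 1 -> legal
(3,4): no bracket -> illegal
(4,1): no bracket -> illegal
(4,2): no bracket -> illegal
W mobility = 5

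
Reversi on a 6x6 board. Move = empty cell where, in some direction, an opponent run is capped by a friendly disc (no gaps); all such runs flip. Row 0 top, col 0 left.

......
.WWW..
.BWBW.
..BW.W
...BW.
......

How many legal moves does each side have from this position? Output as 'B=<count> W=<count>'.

-- B to move --
(0,0): no bracket -> illegal
(0,1): flips 2 -> legal
(0,2): flips 2 -> legal
(0,3): flips 2 -> legal
(0,4): no bracket -> illegal
(1,0): no bracket -> illegal
(1,4): no bracket -> illegal
(1,5): no bracket -> illegal
(2,0): no bracket -> illegal
(2,5): flips 1 -> legal
(3,1): no bracket -> illegal
(3,4): flips 1 -> legal
(4,2): no bracket -> illegal
(4,5): flips 1 -> legal
(5,3): no bracket -> illegal
(5,4): no bracket -> illegal
(5,5): no bracket -> illegal
B mobility = 6
-- W to move --
(1,0): no bracket -> illegal
(1,4): no bracket -> illegal
(2,0): flips 1 -> legal
(3,0): flips 1 -> legal
(3,1): flips 2 -> legal
(3,4): flips 1 -> legal
(4,1): no bracket -> illegal
(4,2): flips 2 -> legal
(5,2): no bracket -> illegal
(5,3): flips 1 -> legal
(5,4): no bracket -> illegal
W mobility = 6

Answer: B=6 W=6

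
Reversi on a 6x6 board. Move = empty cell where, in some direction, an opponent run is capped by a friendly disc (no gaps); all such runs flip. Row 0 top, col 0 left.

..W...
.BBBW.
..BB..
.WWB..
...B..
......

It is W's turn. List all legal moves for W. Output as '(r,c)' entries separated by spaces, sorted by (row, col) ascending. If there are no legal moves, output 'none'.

Answer: (0,4) (1,0) (2,0) (2,4) (3,4) (5,4)

Derivation:
(0,0): no bracket -> illegal
(0,1): no bracket -> illegal
(0,3): no bracket -> illegal
(0,4): flips 2 -> legal
(1,0): flips 3 -> legal
(2,0): flips 1 -> legal
(2,1): no bracket -> illegal
(2,4): flips 1 -> legal
(3,4): flips 1 -> legal
(4,2): no bracket -> illegal
(4,4): no bracket -> illegal
(5,2): no bracket -> illegal
(5,3): no bracket -> illegal
(5,4): flips 1 -> legal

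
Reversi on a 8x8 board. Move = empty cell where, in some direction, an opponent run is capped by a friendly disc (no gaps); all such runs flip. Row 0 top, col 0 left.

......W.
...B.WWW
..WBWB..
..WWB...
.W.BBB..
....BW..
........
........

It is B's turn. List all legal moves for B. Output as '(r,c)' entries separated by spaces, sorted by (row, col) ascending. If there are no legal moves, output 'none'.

Answer: (0,5) (0,7) (1,1) (1,4) (2,1) (3,1) (3,5) (5,0) (5,6) (6,5) (6,6)

Derivation:
(0,4): no bracket -> illegal
(0,5): flips 1 -> legal
(0,7): flips 1 -> legal
(1,1): flips 2 -> legal
(1,2): no bracket -> illegal
(1,4): flips 1 -> legal
(2,1): flips 2 -> legal
(2,6): no bracket -> illegal
(2,7): no bracket -> illegal
(3,0): no bracket -> illegal
(3,1): flips 3 -> legal
(3,5): flips 1 -> legal
(4,0): no bracket -> illegal
(4,2): no bracket -> illegal
(4,6): no bracket -> illegal
(5,0): flips 2 -> legal
(5,1): no bracket -> illegal
(5,2): no bracket -> illegal
(5,6): flips 1 -> legal
(6,4): no bracket -> illegal
(6,5): flips 1 -> legal
(6,6): flips 1 -> legal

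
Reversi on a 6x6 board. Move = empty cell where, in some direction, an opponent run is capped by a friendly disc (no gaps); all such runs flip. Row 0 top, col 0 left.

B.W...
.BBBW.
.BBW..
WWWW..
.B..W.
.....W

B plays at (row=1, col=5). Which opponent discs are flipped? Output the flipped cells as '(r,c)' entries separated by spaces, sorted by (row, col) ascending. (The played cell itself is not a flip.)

Answer: (1,4)

Derivation:
Dir NW: first cell '.' (not opp) -> no flip
Dir N: first cell '.' (not opp) -> no flip
Dir NE: edge -> no flip
Dir W: opp run (1,4) capped by B -> flip
Dir E: edge -> no flip
Dir SW: first cell '.' (not opp) -> no flip
Dir S: first cell '.' (not opp) -> no flip
Dir SE: edge -> no flip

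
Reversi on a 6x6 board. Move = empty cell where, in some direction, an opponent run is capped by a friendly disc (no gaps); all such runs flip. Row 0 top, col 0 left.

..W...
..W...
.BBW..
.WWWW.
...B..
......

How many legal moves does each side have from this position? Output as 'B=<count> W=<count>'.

-- B to move --
(0,1): no bracket -> illegal
(0,3): flips 1 -> legal
(1,1): no bracket -> illegal
(1,3): flips 2 -> legal
(1,4): no bracket -> illegal
(2,0): no bracket -> illegal
(2,4): flips 1 -> legal
(2,5): flips 1 -> legal
(3,0): no bracket -> illegal
(3,5): no bracket -> illegal
(4,0): flips 1 -> legal
(4,1): flips 1 -> legal
(4,2): flips 1 -> legal
(4,4): flips 1 -> legal
(4,5): no bracket -> illegal
B mobility = 8
-- W to move --
(1,0): flips 1 -> legal
(1,1): flips 2 -> legal
(1,3): flips 1 -> legal
(2,0): flips 2 -> legal
(3,0): flips 1 -> legal
(4,2): no bracket -> illegal
(4,4): no bracket -> illegal
(5,2): flips 1 -> legal
(5,3): flips 1 -> legal
(5,4): flips 1 -> legal
W mobility = 8

Answer: B=8 W=8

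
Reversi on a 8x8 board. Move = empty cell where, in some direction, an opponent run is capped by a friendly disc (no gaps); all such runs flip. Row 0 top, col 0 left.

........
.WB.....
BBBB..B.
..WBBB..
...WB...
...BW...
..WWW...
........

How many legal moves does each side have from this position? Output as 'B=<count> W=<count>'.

-- B to move --
(0,0): flips 1 -> legal
(0,1): flips 1 -> legal
(0,2): flips 1 -> legal
(1,0): flips 1 -> legal
(3,1): flips 1 -> legal
(4,1): flips 1 -> legal
(4,2): flips 2 -> legal
(4,5): no bracket -> illegal
(5,1): no bracket -> illegal
(5,2): flips 1 -> legal
(5,5): flips 1 -> legal
(6,1): no bracket -> illegal
(6,5): flips 3 -> legal
(7,1): flips 1 -> legal
(7,2): no bracket -> illegal
(7,3): flips 1 -> legal
(7,4): flips 2 -> legal
(7,5): flips 1 -> legal
B mobility = 14
-- W to move --
(0,1): no bracket -> illegal
(0,2): flips 2 -> legal
(0,3): no bracket -> illegal
(1,0): flips 1 -> legal
(1,3): flips 3 -> legal
(1,4): flips 1 -> legal
(1,5): no bracket -> illegal
(1,6): no bracket -> illegal
(1,7): flips 4 -> legal
(2,4): flips 2 -> legal
(2,5): flips 1 -> legal
(2,7): no bracket -> illegal
(3,0): no bracket -> illegal
(3,1): flips 1 -> legal
(3,6): flips 3 -> legal
(3,7): no bracket -> illegal
(4,2): flips 1 -> legal
(4,5): flips 1 -> legal
(4,6): no bracket -> illegal
(5,2): flips 1 -> legal
(5,5): flips 3 -> legal
W mobility = 13

Answer: B=14 W=13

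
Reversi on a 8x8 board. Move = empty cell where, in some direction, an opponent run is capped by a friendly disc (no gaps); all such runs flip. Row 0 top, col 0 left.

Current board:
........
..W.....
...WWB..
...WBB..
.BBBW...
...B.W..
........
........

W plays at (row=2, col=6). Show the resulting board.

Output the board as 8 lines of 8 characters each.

Answer: ........
..W.....
...WWWW.
...WBW..
.BBBW...
...B.W..
........
........

Derivation:
Place W at (2,6); scan 8 dirs for brackets.
Dir NW: first cell '.' (not opp) -> no flip
Dir N: first cell '.' (not opp) -> no flip
Dir NE: first cell '.' (not opp) -> no flip
Dir W: opp run (2,5) capped by W -> flip
Dir E: first cell '.' (not opp) -> no flip
Dir SW: opp run (3,5) capped by W -> flip
Dir S: first cell '.' (not opp) -> no flip
Dir SE: first cell '.' (not opp) -> no flip
All flips: (2,5) (3,5)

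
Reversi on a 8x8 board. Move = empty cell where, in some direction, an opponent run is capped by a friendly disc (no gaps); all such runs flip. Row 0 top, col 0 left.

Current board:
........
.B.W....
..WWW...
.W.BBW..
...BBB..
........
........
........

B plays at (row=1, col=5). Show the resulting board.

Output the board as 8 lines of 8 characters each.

Answer: ........
.B.W.B..
..WWB...
.W.BBW..
...BBB..
........
........
........

Derivation:
Place B at (1,5); scan 8 dirs for brackets.
Dir NW: first cell '.' (not opp) -> no flip
Dir N: first cell '.' (not opp) -> no flip
Dir NE: first cell '.' (not opp) -> no flip
Dir W: first cell '.' (not opp) -> no flip
Dir E: first cell '.' (not opp) -> no flip
Dir SW: opp run (2,4) capped by B -> flip
Dir S: first cell '.' (not opp) -> no flip
Dir SE: first cell '.' (not opp) -> no flip
All flips: (2,4)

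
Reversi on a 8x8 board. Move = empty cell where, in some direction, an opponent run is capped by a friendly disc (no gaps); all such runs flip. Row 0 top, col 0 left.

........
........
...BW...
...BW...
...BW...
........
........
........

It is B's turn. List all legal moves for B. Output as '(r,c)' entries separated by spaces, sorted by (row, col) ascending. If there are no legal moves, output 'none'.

Answer: (1,5) (2,5) (3,5) (4,5) (5,5)

Derivation:
(1,3): no bracket -> illegal
(1,4): no bracket -> illegal
(1,5): flips 1 -> legal
(2,5): flips 2 -> legal
(3,5): flips 1 -> legal
(4,5): flips 2 -> legal
(5,3): no bracket -> illegal
(5,4): no bracket -> illegal
(5,5): flips 1 -> legal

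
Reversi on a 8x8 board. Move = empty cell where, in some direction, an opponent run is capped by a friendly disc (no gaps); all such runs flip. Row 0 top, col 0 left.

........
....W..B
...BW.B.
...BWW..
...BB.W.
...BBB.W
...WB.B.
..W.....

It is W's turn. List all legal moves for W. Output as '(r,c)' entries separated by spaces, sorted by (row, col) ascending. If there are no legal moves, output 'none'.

Answer: (1,2) (1,3) (2,2) (3,2) (4,2) (4,5) (5,2) (6,2) (6,5) (7,3) (7,4) (7,5)

Derivation:
(0,6): no bracket -> illegal
(0,7): no bracket -> illegal
(1,2): flips 1 -> legal
(1,3): flips 4 -> legal
(1,5): no bracket -> illegal
(1,6): no bracket -> illegal
(2,2): flips 1 -> legal
(2,5): no bracket -> illegal
(2,7): no bracket -> illegal
(3,2): flips 2 -> legal
(3,6): no bracket -> illegal
(3,7): no bracket -> illegal
(4,2): flips 1 -> legal
(4,5): flips 1 -> legal
(5,2): flips 1 -> legal
(5,6): no bracket -> illegal
(6,2): flips 2 -> legal
(6,5): flips 1 -> legal
(6,7): no bracket -> illegal
(7,3): flips 2 -> legal
(7,4): flips 3 -> legal
(7,5): flips 1 -> legal
(7,6): no bracket -> illegal
(7,7): no bracket -> illegal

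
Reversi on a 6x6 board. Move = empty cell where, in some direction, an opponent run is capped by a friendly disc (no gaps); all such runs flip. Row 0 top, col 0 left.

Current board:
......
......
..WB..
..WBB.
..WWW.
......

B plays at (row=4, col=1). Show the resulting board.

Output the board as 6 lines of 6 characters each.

Answer: ......
......
..WB..
..BBB.
.BWWW.
......

Derivation:
Place B at (4,1); scan 8 dirs for brackets.
Dir NW: first cell '.' (not opp) -> no flip
Dir N: first cell '.' (not opp) -> no flip
Dir NE: opp run (3,2) capped by B -> flip
Dir W: first cell '.' (not opp) -> no flip
Dir E: opp run (4,2) (4,3) (4,4), next='.' -> no flip
Dir SW: first cell '.' (not opp) -> no flip
Dir S: first cell '.' (not opp) -> no flip
Dir SE: first cell '.' (not opp) -> no flip
All flips: (3,2)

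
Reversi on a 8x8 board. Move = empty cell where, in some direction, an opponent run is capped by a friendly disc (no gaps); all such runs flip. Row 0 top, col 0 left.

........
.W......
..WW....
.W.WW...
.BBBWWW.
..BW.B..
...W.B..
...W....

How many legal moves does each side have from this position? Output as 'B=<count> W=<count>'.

Answer: B=12 W=7

Derivation:
-- B to move --
(0,0): flips 4 -> legal
(0,1): no bracket -> illegal
(0,2): no bracket -> illegal
(1,0): no bracket -> illegal
(1,2): no bracket -> illegal
(1,3): flips 2 -> legal
(1,4): no bracket -> illegal
(2,0): flips 1 -> legal
(2,1): flips 1 -> legal
(2,4): flips 1 -> legal
(2,5): flips 1 -> legal
(3,0): no bracket -> illegal
(3,2): no bracket -> illegal
(3,5): flips 1 -> legal
(3,6): no bracket -> illegal
(3,7): flips 1 -> legal
(4,0): no bracket -> illegal
(4,7): flips 3 -> legal
(5,4): flips 1 -> legal
(5,6): no bracket -> illegal
(5,7): no bracket -> illegal
(6,2): no bracket -> illegal
(6,4): flips 1 -> legal
(7,2): no bracket -> illegal
(7,4): flips 1 -> legal
B mobility = 12
-- W to move --
(3,0): flips 2 -> legal
(3,2): no bracket -> illegal
(4,0): flips 3 -> legal
(5,0): no bracket -> illegal
(5,1): flips 3 -> legal
(5,4): no bracket -> illegal
(5,6): no bracket -> illegal
(6,1): flips 2 -> legal
(6,2): no bracket -> illegal
(6,4): flips 1 -> legal
(6,6): flips 1 -> legal
(7,4): no bracket -> illegal
(7,5): flips 2 -> legal
(7,6): no bracket -> illegal
W mobility = 7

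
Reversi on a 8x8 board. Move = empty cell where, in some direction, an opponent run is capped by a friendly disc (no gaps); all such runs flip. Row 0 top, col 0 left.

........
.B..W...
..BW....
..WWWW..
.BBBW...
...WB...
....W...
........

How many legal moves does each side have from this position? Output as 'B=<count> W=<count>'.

Answer: B=11 W=10

Derivation:
-- B to move --
(0,3): no bracket -> illegal
(0,4): no bracket -> illegal
(0,5): flips 3 -> legal
(1,2): no bracket -> illegal
(1,3): flips 2 -> legal
(1,5): no bracket -> illegal
(2,1): flips 1 -> legal
(2,4): flips 4 -> legal
(2,5): flips 1 -> legal
(2,6): no bracket -> illegal
(3,1): no bracket -> illegal
(3,6): no bracket -> illegal
(4,5): flips 1 -> legal
(4,6): no bracket -> illegal
(5,2): flips 1 -> legal
(5,5): flips 2 -> legal
(6,2): no bracket -> illegal
(6,3): flips 1 -> legal
(6,5): no bracket -> illegal
(7,3): no bracket -> illegal
(7,4): flips 1 -> legal
(7,5): flips 2 -> legal
B mobility = 11
-- W to move --
(0,0): flips 2 -> legal
(0,1): no bracket -> illegal
(0,2): no bracket -> illegal
(1,0): no bracket -> illegal
(1,2): flips 1 -> legal
(1,3): no bracket -> illegal
(2,0): no bracket -> illegal
(2,1): flips 1 -> legal
(3,0): no bracket -> illegal
(3,1): flips 1 -> legal
(4,0): flips 3 -> legal
(4,5): no bracket -> illegal
(5,0): flips 1 -> legal
(5,1): flips 1 -> legal
(5,2): flips 2 -> legal
(5,5): flips 1 -> legal
(6,3): no bracket -> illegal
(6,5): flips 2 -> legal
W mobility = 10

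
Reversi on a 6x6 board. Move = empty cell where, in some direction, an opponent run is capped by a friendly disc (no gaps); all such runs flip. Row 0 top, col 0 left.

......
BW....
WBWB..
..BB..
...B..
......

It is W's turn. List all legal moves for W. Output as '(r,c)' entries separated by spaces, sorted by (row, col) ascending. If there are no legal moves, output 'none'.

(0,0): flips 1 -> legal
(0,1): no bracket -> illegal
(1,2): no bracket -> illegal
(1,3): no bracket -> illegal
(1,4): no bracket -> illegal
(2,4): flips 1 -> legal
(3,0): no bracket -> illegal
(3,1): flips 1 -> legal
(3,4): no bracket -> illegal
(4,1): no bracket -> illegal
(4,2): flips 1 -> legal
(4,4): flips 1 -> legal
(5,2): no bracket -> illegal
(5,3): no bracket -> illegal
(5,4): no bracket -> illegal

Answer: (0,0) (2,4) (3,1) (4,2) (4,4)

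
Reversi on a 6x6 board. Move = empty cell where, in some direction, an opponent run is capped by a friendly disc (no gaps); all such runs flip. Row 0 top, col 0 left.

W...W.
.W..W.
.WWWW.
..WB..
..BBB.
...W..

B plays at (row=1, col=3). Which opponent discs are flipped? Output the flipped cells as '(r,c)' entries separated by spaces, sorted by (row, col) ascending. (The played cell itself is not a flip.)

Dir NW: first cell '.' (not opp) -> no flip
Dir N: first cell '.' (not opp) -> no flip
Dir NE: opp run (0,4), next=edge -> no flip
Dir W: first cell '.' (not opp) -> no flip
Dir E: opp run (1,4), next='.' -> no flip
Dir SW: opp run (2,2), next='.' -> no flip
Dir S: opp run (2,3) capped by B -> flip
Dir SE: opp run (2,4), next='.' -> no flip

Answer: (2,3)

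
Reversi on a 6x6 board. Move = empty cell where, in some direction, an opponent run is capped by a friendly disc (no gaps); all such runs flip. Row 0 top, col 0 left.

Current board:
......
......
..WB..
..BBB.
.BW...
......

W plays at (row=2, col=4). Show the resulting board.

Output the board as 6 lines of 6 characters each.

Answer: ......
......
..WWW.
..BWB.
.BW...
......

Derivation:
Place W at (2,4); scan 8 dirs for brackets.
Dir NW: first cell '.' (not opp) -> no flip
Dir N: first cell '.' (not opp) -> no flip
Dir NE: first cell '.' (not opp) -> no flip
Dir W: opp run (2,3) capped by W -> flip
Dir E: first cell '.' (not opp) -> no flip
Dir SW: opp run (3,3) capped by W -> flip
Dir S: opp run (3,4), next='.' -> no flip
Dir SE: first cell '.' (not opp) -> no flip
All flips: (2,3) (3,3)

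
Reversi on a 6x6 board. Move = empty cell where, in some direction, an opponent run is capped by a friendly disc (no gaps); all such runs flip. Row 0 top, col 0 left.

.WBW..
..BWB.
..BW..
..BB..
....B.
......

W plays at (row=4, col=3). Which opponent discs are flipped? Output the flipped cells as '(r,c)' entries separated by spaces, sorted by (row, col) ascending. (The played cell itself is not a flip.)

Dir NW: opp run (3,2), next='.' -> no flip
Dir N: opp run (3,3) capped by W -> flip
Dir NE: first cell '.' (not opp) -> no flip
Dir W: first cell '.' (not opp) -> no flip
Dir E: opp run (4,4), next='.' -> no flip
Dir SW: first cell '.' (not opp) -> no flip
Dir S: first cell '.' (not opp) -> no flip
Dir SE: first cell '.' (not opp) -> no flip

Answer: (3,3)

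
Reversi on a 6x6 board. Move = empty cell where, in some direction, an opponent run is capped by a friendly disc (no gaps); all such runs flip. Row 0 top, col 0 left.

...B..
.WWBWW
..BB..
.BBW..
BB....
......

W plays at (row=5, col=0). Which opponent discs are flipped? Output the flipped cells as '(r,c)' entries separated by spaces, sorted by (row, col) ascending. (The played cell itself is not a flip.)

Dir NW: edge -> no flip
Dir N: opp run (4,0), next='.' -> no flip
Dir NE: opp run (4,1) (3,2) (2,3) capped by W -> flip
Dir W: edge -> no flip
Dir E: first cell '.' (not opp) -> no flip
Dir SW: edge -> no flip
Dir S: edge -> no flip
Dir SE: edge -> no flip

Answer: (2,3) (3,2) (4,1)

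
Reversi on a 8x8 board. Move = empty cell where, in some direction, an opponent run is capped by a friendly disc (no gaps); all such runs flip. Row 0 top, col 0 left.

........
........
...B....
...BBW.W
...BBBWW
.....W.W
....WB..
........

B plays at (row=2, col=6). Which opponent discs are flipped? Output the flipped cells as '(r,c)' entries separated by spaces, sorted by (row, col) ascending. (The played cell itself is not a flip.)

Answer: (3,5)

Derivation:
Dir NW: first cell '.' (not opp) -> no flip
Dir N: first cell '.' (not opp) -> no flip
Dir NE: first cell '.' (not opp) -> no flip
Dir W: first cell '.' (not opp) -> no flip
Dir E: first cell '.' (not opp) -> no flip
Dir SW: opp run (3,5) capped by B -> flip
Dir S: first cell '.' (not opp) -> no flip
Dir SE: opp run (3,7), next=edge -> no flip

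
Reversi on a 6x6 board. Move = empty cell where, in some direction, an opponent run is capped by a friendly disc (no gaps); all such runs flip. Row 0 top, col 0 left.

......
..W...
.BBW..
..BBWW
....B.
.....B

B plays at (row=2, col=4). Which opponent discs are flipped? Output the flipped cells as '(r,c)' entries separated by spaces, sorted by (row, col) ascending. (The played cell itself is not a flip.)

Answer: (2,3) (3,4)

Derivation:
Dir NW: first cell '.' (not opp) -> no flip
Dir N: first cell '.' (not opp) -> no flip
Dir NE: first cell '.' (not opp) -> no flip
Dir W: opp run (2,3) capped by B -> flip
Dir E: first cell '.' (not opp) -> no flip
Dir SW: first cell 'B' (not opp) -> no flip
Dir S: opp run (3,4) capped by B -> flip
Dir SE: opp run (3,5), next=edge -> no flip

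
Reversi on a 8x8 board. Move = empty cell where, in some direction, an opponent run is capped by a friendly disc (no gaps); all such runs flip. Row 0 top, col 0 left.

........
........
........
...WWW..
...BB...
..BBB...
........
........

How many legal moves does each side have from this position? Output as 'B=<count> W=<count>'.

Answer: B=5 W=5

Derivation:
-- B to move --
(2,2): flips 1 -> legal
(2,3): flips 1 -> legal
(2,4): flips 1 -> legal
(2,5): flips 1 -> legal
(2,6): flips 1 -> legal
(3,2): no bracket -> illegal
(3,6): no bracket -> illegal
(4,2): no bracket -> illegal
(4,5): no bracket -> illegal
(4,6): no bracket -> illegal
B mobility = 5
-- W to move --
(3,2): no bracket -> illegal
(4,1): no bracket -> illegal
(4,2): no bracket -> illegal
(4,5): no bracket -> illegal
(5,1): no bracket -> illegal
(5,5): flips 1 -> legal
(6,1): flips 2 -> legal
(6,2): flips 2 -> legal
(6,3): flips 2 -> legal
(6,4): flips 2 -> legal
(6,5): no bracket -> illegal
W mobility = 5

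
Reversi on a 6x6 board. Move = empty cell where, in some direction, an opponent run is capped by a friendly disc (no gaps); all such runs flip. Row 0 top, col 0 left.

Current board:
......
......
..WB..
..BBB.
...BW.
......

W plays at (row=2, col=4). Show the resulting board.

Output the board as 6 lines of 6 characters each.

Answer: ......
......
..WWW.
..BBW.
...BW.
......

Derivation:
Place W at (2,4); scan 8 dirs for brackets.
Dir NW: first cell '.' (not opp) -> no flip
Dir N: first cell '.' (not opp) -> no flip
Dir NE: first cell '.' (not opp) -> no flip
Dir W: opp run (2,3) capped by W -> flip
Dir E: first cell '.' (not opp) -> no flip
Dir SW: opp run (3,3), next='.' -> no flip
Dir S: opp run (3,4) capped by W -> flip
Dir SE: first cell '.' (not opp) -> no flip
All flips: (2,3) (3,4)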